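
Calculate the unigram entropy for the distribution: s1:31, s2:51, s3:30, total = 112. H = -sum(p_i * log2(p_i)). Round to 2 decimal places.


Computing entropy H = -sum(p_i * log2(p_i)):
  s1: p = 31/112 = 0.2768, -p*log2(p) = 0.5129
  s2: p = 51/112 = 0.4554, -p*log2(p) = 0.5168
  s3: p = 30/112 = 0.2679, -p*log2(p) = 0.5091
H = sum of terms = 1.5388
Rounded to 2 decimals: 1.54

1.54


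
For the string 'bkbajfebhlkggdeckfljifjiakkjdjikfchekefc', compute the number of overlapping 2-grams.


String 'bkbajfebhlkggdeckfljifjiakkjdjikfchekefc' has length L = 40.
Number of overlapping n-grams = L - n + 1
Substituting: 40 - 2 + 1 = 39

39


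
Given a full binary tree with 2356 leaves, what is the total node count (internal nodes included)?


Leaf nodes (terminals): 2356
Internal nodes = n - 1 = 2356 - 1 = 2355
Total = leaves + internal = 2356 + 2355 = 4711

4711


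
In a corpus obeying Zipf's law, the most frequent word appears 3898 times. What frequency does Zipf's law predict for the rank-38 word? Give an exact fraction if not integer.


Zipf's law: freq(rank) = f1 / rank
f1 = 3898, rank = 38
freq = 3898 / 38
GCD(3898, 38) = 2
Simplified: 1949/19

1949/19


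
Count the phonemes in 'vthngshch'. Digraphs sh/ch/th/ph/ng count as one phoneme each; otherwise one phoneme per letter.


Parsing 'vthngshch' greedily, digraphs first:
  'v' -> consonant phoneme (phonemes so far: 1)
  'th' -> digraph (1 consonant phoneme) (phonemes so far: 2)
  'ng' -> digraph (1 consonant phoneme) (phonemes so far: 3)
  'sh' -> digraph (1 consonant phoneme) (phonemes so far: 4)
  'ch' -> digraph (1 consonant phoneme) (phonemes so far: 5)
Total phonemes: 5

5


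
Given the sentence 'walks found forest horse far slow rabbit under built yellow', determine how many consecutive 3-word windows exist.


Word trigrams from [10] words:
  Trigram 1: (walks found forest)
  Trigram 2: (found forest horse)
  Trigram 3: (forest horse far)
  Trigram 4: (horse far slow)
  Trigram 5: (far slow rabbit)
  Trigram 6: (slow rabbit under)
  Trigram 7: (rabbit under built)
  Trigram 8: (under built yellow)
Total word trigrams: 10 - 2 = 8

8


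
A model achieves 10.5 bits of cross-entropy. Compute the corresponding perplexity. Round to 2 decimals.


Perplexity formula: PP = 2^H
H = 10.5
PP = 2^10.5
Decompose: 2^10.5 = 2^10 * 2^0.5 = 2^10 * sqrt(2)
2^10 = 1024, sqrt(2) ~ 1.4142136
PP ~ 1024 * 1.4142136 = 1448.1547264
Rounded to 2 decimals: 1448.15

1448.15


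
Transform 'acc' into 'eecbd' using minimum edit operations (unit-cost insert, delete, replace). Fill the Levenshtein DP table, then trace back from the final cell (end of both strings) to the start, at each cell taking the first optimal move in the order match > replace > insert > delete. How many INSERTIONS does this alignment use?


Edit distance = 4. Backtracking from cell (3, 5) with preference match > replace > insert > delete,
then listing the resulting alignment 'acc' -> 'eecbd' left to right:
  Step 1: insert 'e' [insertion #1]
  Step 2: replace a->e
  Step 3: keep 'c'
  Step 4: insert 'b' [insertion #2]
  Step 5: replace c->d
Total insertions: 2

2


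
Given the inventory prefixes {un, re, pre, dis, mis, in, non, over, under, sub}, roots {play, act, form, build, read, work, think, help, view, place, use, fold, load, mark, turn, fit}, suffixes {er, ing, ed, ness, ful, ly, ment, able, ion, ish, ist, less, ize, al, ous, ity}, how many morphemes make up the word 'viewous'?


Segmenting 'viewous' against the inventory:
  'view' -> root (morpheme 1)
  'ous' -> suffix (morpheme 2)
Total morphemes: 2

2


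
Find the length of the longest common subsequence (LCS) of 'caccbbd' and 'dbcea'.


DP table for LCS of 'caccbbd' and 'dbcea':
       d  b  c  e  a
    0  0  0  0  0  0
  c 0  0  0  1  1  1
  a 0  0  0  1  1  2
  c 0  0  0  1  1  2
  c 0  0  0  1  1  2
  b 0  0  1  1  1  2
  b 0  0  1  1  1  2
  d 0  1  1  1  1  2
LCS: 'ca'
LCS length = 2

2


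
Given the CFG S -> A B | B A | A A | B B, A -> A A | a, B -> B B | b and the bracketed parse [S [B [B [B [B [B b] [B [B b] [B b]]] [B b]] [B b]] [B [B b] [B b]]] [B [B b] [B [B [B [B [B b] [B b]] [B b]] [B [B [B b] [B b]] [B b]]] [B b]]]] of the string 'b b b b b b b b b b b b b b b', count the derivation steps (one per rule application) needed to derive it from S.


Every bracketed nonterminal node [X ...] in the tree is produced by exactly one rule application.
Reading the tree off as a leftmost derivation:
  Step 1: S  =>  B B   (applied S -> B B)
  Step 2: B B  =>  B B B   (applied B -> B B)
  Step 3: B B B  =>  B B B B   (applied B -> B B)
  Step 4: B B B B  =>  B B B B B   (applied B -> B B)
  Step 5: B B B B B  =>  B B B B B B   (applied B -> B B)
  Step 6: B B B B B B  =>  b B B B B B   (applied B -> b)
  Step 7: b B B B B B  =>  b B B B B B B   (applied B -> B B)
  Step 8: b B B B B B B  =>  b b B B B B B   (applied B -> b)
  Step 9: b b B B B B B  =>  b b b B B B B   (applied B -> b)
  Step 10: b b b B B B B  =>  b b b b B B B   (applied B -> b)
  Step 11: b b b b B B B  =>  b b b b b B B   (applied B -> b)
  Step 12: b b b b b B B  =>  b b b b b B B B   (applied B -> B B)
  Step 13: b b b b b B B B  =>  b b b b b b B B   (applied B -> b)
  Step 14: b b b b b b B B  =>  b b b b b b b B   (applied B -> b)
  Step 15: b b b b b b b B  =>  b b b b b b b B B   (applied B -> B B)
  Step 16: b b b b b b b B B  =>  b b b b b b b b B   (applied B -> b)
  Step 17: b b b b b b b b B  =>  b b b b b b b b B B   (applied B -> B B)
  Step 18: b b b b b b b b B B  =>  b b b b b b b b B B B   (applied B -> B B)
  Step 19: b b b b b b b b B B B  =>  b b b b b b b b B B B B   (applied B -> B B)
  Step 20: b b b b b b b b B B B B  =>  b b b b b b b b B B B B B   (applied B -> B B)
  Step 21: b b b b b b b b B B B B B  =>  b b b b b b b b b B B B B   (applied B -> b)
  Step 22: b b b b b b b b b B B B B  =>  b b b b b b b b b b B B B   (applied B -> b)
  Step 23: b b b b b b b b b b B B B  =>  b b b b b b b b b b b B B   (applied B -> b)
  Step 24: b b b b b b b b b b b B B  =>  b b b b b b b b b b b B B B   (applied B -> B B)
  Step 25: b b b b b b b b b b b B B B  =>  b b b b b b b b b b b B B B B   (applied B -> B B)
  Step 26: b b b b b b b b b b b B B B B  =>  b b b b b b b b b b b b B B B   (applied B -> b)
  Step 27: b b b b b b b b b b b b B B B  =>  b b b b b b b b b b b b b B B   (applied B -> b)
  Step 28: b b b b b b b b b b b b b B B  =>  b b b b b b b b b b b b b b B   (applied B -> b)
  Step 29: b b b b b b b b b b b b b b B  =>  b b b b b b b b b b b b b b b   (applied B -> b)
Final yield: b b b b b b b b b b b b b b b
Total rewrite steps: 29

29


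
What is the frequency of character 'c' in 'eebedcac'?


Scanning 'eebedcac' for 'c':
  Position 5: 'c' -> MATCH (count: 1)
  Position 7: 'c' -> MATCH (count: 2)
Total occurrences of 'c': 2

2


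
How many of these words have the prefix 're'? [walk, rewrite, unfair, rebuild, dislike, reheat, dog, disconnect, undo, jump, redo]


Checking each word for prefix 're':
  'walk' -> no (count: 0)
  'rewrite' -> YES, starts with 're' (count: 1)
  'unfair' -> no (count: 1)
  'rebuild' -> YES, starts with 're' (count: 2)
  'dislike' -> no (count: 2)
  'reheat' -> YES, starts with 're' (count: 3)
  'dog' -> no (count: 3)
  'disconnect' -> no (count: 3)
  'undo' -> no (count: 3)
  'jump' -> no (count: 3)
  'redo' -> YES, starts with 're' (count: 4)
Total with prefix 're': 4

4


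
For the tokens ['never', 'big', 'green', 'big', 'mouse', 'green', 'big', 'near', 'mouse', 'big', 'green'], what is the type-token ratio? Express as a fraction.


Tokens: 11
Unique types: ('big', 'green', 'mouse', 'near', 'never') = 5
TTR = 5/11
Already in lowest terms.

5/11


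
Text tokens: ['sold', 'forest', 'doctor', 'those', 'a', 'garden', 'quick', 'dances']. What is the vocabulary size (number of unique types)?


Listing all tokens and tracking unique types:
  Token 1: 'sold' -> NEW (unique so far: 1)
  Token 2: 'forest' -> NEW (unique so far: 2)
  Token 3: 'doctor' -> NEW (unique so far: 3)
  Token 4: 'those' -> NEW (unique so far: 4)
  Token 5: 'a' -> NEW (unique so far: 5)
  Token 6: 'garden' -> NEW (unique so far: 6)
  Token 7: 'quick' -> NEW (unique so far: 7)
  Token 8: 'dances' -> NEW (unique so far: 8)
Unique types: ('a', 'dances', 'doctor', 'forest', 'garden', 'quick', 'sold', 'those')
Vocabulary size: 8

8


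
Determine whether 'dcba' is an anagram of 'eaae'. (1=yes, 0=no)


Sort characters of 'dcba': 'abcd'
Sort characters of 'eaae': 'aaee'
Sorted forms differ -> they are NOT anagrams
Result: 0

0


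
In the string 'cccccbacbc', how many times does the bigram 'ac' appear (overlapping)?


Scanning 'cccccbacbc' for bigram 'ac':
  Position 0: 'cc' -> no
  Position 1: 'cc' -> no
  Position 2: 'cc' -> no
  Position 3: 'cc' -> no
  Position 4: 'cb' -> no
  Position 5: 'ba' -> no
  Position 6: 'ac' -> MATCH
  Position 7: 'cb' -> no
  Position 8: 'bc' -> no
Total matches: 1

1


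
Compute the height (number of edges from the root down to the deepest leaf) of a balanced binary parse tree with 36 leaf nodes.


In a balanced binary tree with n leaves the deepest leaf is ceil(log2(n)) edges below the root.
log2(36) = 5.1699
ceil(5.1699) = 6
height (edges) = 6

6


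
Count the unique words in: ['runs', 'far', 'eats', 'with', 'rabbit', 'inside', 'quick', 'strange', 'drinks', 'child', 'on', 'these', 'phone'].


Listing all tokens and tracking unique types:
  Token 1: 'runs' -> NEW (unique so far: 1)
  Token 2: 'far' -> NEW (unique so far: 2)
  Token 3: 'eats' -> NEW (unique so far: 3)
  Token 4: 'with' -> NEW (unique so far: 4)
  Token 5: 'rabbit' -> NEW (unique so far: 5)
  Token 6: 'inside' -> NEW (unique so far: 6)
  Token 7: 'quick' -> NEW (unique so far: 7)
  Token 8: 'strange' -> NEW (unique so far: 8)
  Token 9: 'drinks' -> NEW (unique so far: 9)
  Token 10: 'child' -> NEW (unique so far: 10)
  Token 11: 'on' -> NEW (unique so far: 11)
  Token 12: 'these' -> NEW (unique so far: 12)
  Token 13: 'phone' -> NEW (unique so far: 13)
Unique types: ('child', 'drinks', 'eats', 'far', 'inside', 'on', 'phone', 'quick', 'rabbit', 'runs', 'strange', 'these', 'with')
Vocabulary size: 13

13


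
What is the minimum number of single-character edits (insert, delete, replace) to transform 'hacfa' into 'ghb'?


Building DP table for s1='hacfa' (len 5) and s2='ghb' (len 3):
       g  h  b
    0  1  2  3
  h 1  1  1  2
  a 2  2  2  2
  c 3  3  3  3
  f 4  4  4  4
  a 5  5  5  5
Edit distance = dp[5][3] = 5

5


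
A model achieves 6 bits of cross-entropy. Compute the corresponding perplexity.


Perplexity formula: PP = 2^H
H = 6
PP = 2^6
Steps: 2^1 = 2, 2^2 = 4, 2^3 = 8, 2^4 = 16, 2^5 = 32, 2^6 = 64
PP = 64

64


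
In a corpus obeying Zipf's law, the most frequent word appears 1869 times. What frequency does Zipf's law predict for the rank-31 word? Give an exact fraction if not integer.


Zipf's law: freq(rank) = f1 / rank
f1 = 1869, rank = 31
freq = 1869 / 31
GCD(1869, 31) = 1
Simplified: 1869/31

1869/31


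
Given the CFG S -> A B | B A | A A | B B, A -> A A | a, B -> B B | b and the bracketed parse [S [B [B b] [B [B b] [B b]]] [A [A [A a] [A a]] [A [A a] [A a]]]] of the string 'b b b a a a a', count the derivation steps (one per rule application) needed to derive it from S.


Every bracketed nonterminal node [X ...] in the tree is produced by exactly one rule application.
Reading the tree off as a leftmost derivation:
  Step 1: S  =>  B A   (applied S -> B A)
  Step 2: B A  =>  B B A   (applied B -> B B)
  Step 3: B B A  =>  b B A   (applied B -> b)
  Step 4: b B A  =>  b B B A   (applied B -> B B)
  Step 5: b B B A  =>  b b B A   (applied B -> b)
  Step 6: b b B A  =>  b b b A   (applied B -> b)
  Step 7: b b b A  =>  b b b A A   (applied A -> A A)
  Step 8: b b b A A  =>  b b b A A A   (applied A -> A A)
  Step 9: b b b A A A  =>  b b b a A A   (applied A -> a)
  Step 10: b b b a A A  =>  b b b a a A   (applied A -> a)
  Step 11: b b b a a A  =>  b b b a a A A   (applied A -> A A)
  Step 12: b b b a a A A  =>  b b b a a a A   (applied A -> a)
  Step 13: b b b a a a A  =>  b b b a a a a   (applied A -> a)
Final yield: b b b a a a a
Total rewrite steps: 13

13


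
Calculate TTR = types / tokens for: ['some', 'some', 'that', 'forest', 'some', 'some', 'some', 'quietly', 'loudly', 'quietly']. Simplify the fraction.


Tokens: 10
Unique types: ('forest', 'loudly', 'quietly', 'some', 'that') = 5
TTR = 5/10
Simplify: divide both by 5 -> 1/2
TTR = 1/2

1/2


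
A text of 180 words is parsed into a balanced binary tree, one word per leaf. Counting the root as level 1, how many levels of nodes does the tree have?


In a balanced binary tree with n leaves the deepest leaf is ceil(log2(n)) edges below the root,
so counting node levels inclusive of root and leaves gives ceil(log2(n)) + 1 levels.
log2(180) = 7.4919
ceil(7.4919) = 8
levels = 8 + 1 = 9

9


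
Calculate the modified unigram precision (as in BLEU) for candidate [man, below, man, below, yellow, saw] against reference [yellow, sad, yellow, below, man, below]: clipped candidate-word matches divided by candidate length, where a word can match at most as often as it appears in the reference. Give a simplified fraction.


Reference word counts: {'below': 2, 'man': 1, 'sad': 1, 'yellow': 2}
Checking each candidate word (with clipping):
  'man' -> in reference (ref count 1, used 1/1) -> match (matches: 1)
  'below' -> in reference (ref count 2, used 1/2) -> match (matches: 2)
  'man' -> ref count 1 already used up (1/1) -> clipped, no match (matches: 2)
  'below' -> in reference (ref count 2, used 2/2) -> match (matches: 3)
  'yellow' -> in reference (ref count 2, used 1/2) -> match (matches: 4)
  'saw' -> not in reference -> no match (matches: 4)
Clipped matches: 4, Candidate length: 6
Precision = 4/6 = 2/3

2/3


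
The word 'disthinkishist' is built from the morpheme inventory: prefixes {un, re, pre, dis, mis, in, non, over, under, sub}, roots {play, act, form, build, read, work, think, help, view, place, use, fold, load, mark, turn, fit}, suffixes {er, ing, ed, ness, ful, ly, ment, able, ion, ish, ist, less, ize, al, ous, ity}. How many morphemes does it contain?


Segmenting 'disthinkishist' against the inventory:
  'dis' -> prefix (morpheme 1)
  'think' -> root (morpheme 2)
  'ish' -> suffix (morpheme 3)
  'ist' -> suffix (morpheme 4)
Total morphemes: 4

4


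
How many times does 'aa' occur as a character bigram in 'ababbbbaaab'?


Scanning 'ababbbbaaab' for bigram 'aa':
  Position 0: 'ab' -> no
  Position 1: 'ba' -> no
  Position 2: 'ab' -> no
  Position 3: 'bb' -> no
  Position 4: 'bb' -> no
  Position 5: 'bb' -> no
  Position 6: 'ba' -> no
  Position 7: 'aa' -> MATCH
  Position 8: 'aa' -> MATCH
  Position 9: 'ab' -> no
Total matches: 2

2


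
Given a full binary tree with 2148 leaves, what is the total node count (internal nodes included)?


Leaf nodes (terminals): 2148
Internal nodes = n - 1 = 2148 - 1 = 2147
Total = leaves + internal = 2148 + 2147 = 4295

4295


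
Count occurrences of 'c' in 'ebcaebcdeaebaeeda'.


Scanning 'ebcaebcdeaebaeeda' for 'c':
  Position 2: 'c' -> MATCH (count: 1)
  Position 6: 'c' -> MATCH (count: 2)
Total occurrences of 'c': 2

2


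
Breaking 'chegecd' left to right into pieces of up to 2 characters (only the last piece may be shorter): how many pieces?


'chegecd' has 7 characters.
Chunking with max size 2:
  Chunk 1: 'ch' (positions 0-1)
  Chunk 2: 'eg' (positions 2-3)
  Chunk 3: 'ec' (positions 4-5)
  Chunk 4: 'd' (positions 6-6)
Total chunks: ceil(7 / 2) = 4

4


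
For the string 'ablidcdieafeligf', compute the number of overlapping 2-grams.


String 'ablidcdieafeligf' has length L = 16.
Number of overlapping n-grams = L - n + 1
Substituting: 16 - 2 + 1 = 15

15


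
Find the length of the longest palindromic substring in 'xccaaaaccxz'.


Scanning 'xccaaaaccxz' for palindromic substrings.
Substring at positions 0-9: 'xccaaaaccx'.
Check: reverse('xccaaaaccx') = 'xccaaaaccx' -> palindrome confirmed.
Neighbouring characters ('-' / 'z') break symmetry, so it cannot extend further.
No longer palindromic substring exists; longest length = 10

10


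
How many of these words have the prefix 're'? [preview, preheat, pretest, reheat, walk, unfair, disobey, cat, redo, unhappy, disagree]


Checking each word for prefix 're':
  'preview' -> no (count: 0)
  'preheat' -> no (count: 0)
  'pretest' -> no (count: 0)
  'reheat' -> YES, starts with 're' (count: 1)
  'walk' -> no (count: 1)
  'unfair' -> no (count: 1)
  'disobey' -> no (count: 1)
  'cat' -> no (count: 1)
  'redo' -> YES, starts with 're' (count: 2)
  'unhappy' -> no (count: 2)
  'disagree' -> no (count: 2)
Total with prefix 're': 2

2


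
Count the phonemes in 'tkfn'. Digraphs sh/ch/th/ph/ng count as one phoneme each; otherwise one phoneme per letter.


Parsing 'tkfn' greedily, digraphs first:
  't' -> consonant phoneme (phonemes so far: 1)
  'k' -> consonant phoneme (phonemes so far: 2)
  'f' -> consonant phoneme (phonemes so far: 3)
  'n' -> consonant phoneme (phonemes so far: 4)
Total phonemes: 4

4


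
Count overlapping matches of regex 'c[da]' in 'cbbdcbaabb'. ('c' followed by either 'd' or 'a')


Pattern: c[da] means 'c' followed by either 'd' or 'a'.
Scanning 'cbbdcbaabb' position-by-position:
  Pos 0: window 'cb' -> no
  Pos 1: window 'bb' -> no
  Pos 2: window 'bd' -> no
  Pos 3: window 'dc' -> no
  Pos 4: window 'cb' -> no
  Pos 5: window 'ba' -> no
  Pos 6: window 'aa' -> no
  Pos 7: window 'ab' -> no
  Pos 8: window 'bb' -> no
  Pos 9: window 'b' -> no
Total matches: 0

0


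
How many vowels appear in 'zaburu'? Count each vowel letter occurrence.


Scanning each character of 'zaburu':
  Position 1: 'z' -> consonant (running count: 0)
  Position 2: 'a' -> vowel (running count: 1)
  Position 3: 'b' -> consonant (running count: 1)
  Position 4: 'u' -> vowel (running count: 2)
  Position 5: 'r' -> consonant (running count: 2)
  Position 6: 'u' -> vowel (running count: 3)
Total vowels: 3

3


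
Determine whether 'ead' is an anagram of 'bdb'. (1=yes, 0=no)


Sort characters of 'ead': 'ade'
Sort characters of 'bdb': 'bbd'
Sorted forms differ -> they are NOT anagrams
Result: 0

0


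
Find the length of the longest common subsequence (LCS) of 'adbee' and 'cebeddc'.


DP table for LCS of 'adbee' and 'cebeddc':
       c  e  b  e  d  d  c
    0  0  0  0  0  0  0  0
  a 0  0  0  0  0  0  0  0
  d 0  0  0  0  0  1  1  1
  b 0  0  0  1  1  1  1  1
  e 0  0  1  1  2  2  2  2
  e 0  0  1  1  2  2  2  2
LCS: 'be'
LCS length = 2

2


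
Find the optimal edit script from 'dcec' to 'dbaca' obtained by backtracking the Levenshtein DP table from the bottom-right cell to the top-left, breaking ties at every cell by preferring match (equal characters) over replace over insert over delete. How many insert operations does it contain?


Edit distance = 3. Backtracking from cell (4, 5) with preference match > replace > insert > delete,
then listing the resulting alignment 'dcec' -> 'dbaca' left to right:
  Step 1: keep 'd'
  Step 2: replace c->b
  Step 3: replace e->a
  Step 4: keep 'c'
  Step 5: insert 'a' [insertion #1]
Total insertions: 1

1


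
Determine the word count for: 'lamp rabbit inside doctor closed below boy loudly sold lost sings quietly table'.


Counting words by splitting on spaces:
  Word 1: 'lamp'
  Word 2: 'rabbit'
  Word 3: 'inside'
  Word 4: 'doctor'
  Word 5: 'closed'
  Word 6: 'below'
  Word 7: 'boy'
  Word 8: 'loudly'
  Word 9: 'sold'
  Word 10: 'lost'
  Word 11: 'sings'
  Word 12: 'quietly'
  Word 13: 'table'
Total words: 13

13


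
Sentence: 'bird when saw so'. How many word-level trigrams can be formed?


Word trigrams from [4] words:
  Trigram 1: (bird when saw)
  Trigram 2: (when saw so)
Total word trigrams: 4 - 2 = 2

2


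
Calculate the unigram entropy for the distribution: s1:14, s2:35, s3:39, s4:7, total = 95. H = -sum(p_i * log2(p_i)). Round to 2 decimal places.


Computing entropy H = -sum(p_i * log2(p_i)):
  s1: p = 14/95 = 0.1474, -p*log2(p) = 0.4071
  s2: p = 35/95 = 0.3684, -p*log2(p) = 0.5307
  s3: p = 39/95 = 0.4105, -p*log2(p) = 0.5273
  s4: p = 7/95 = 0.0737, -p*log2(p) = 0.2772
H = sum of terms = 1.7423
Rounded to 2 decimals: 1.74

1.74


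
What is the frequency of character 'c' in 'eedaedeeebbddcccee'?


Scanning 'eedaedeeebbddcccee' for 'c':
  Position 13: 'c' -> MATCH (count: 1)
  Position 14: 'c' -> MATCH (count: 2)
  Position 15: 'c' -> MATCH (count: 3)
Total occurrences of 'c': 3

3


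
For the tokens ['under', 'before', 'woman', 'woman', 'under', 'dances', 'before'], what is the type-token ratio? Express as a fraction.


Tokens: 7
Unique types: ('before', 'dances', 'under', 'woman') = 4
TTR = 4/7
Already in lowest terms.

4/7


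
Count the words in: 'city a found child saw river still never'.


Counting words by splitting on spaces:
  Word 1: 'city'
  Word 2: 'a'
  Word 3: 'found'
  Word 4: 'child'
  Word 5: 'saw'
  Word 6: 'river'
  Word 7: 'still'
  Word 8: 'never'
Total words: 8

8


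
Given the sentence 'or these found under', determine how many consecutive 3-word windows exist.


Word trigrams from [4] words:
  Trigram 1: (or these found)
  Trigram 2: (these found under)
Total word trigrams: 4 - 2 = 2

2


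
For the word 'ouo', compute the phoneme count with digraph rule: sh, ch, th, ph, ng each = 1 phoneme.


Parsing 'ouo' greedily, digraphs first:
  'o' -> vowel phoneme (phonemes so far: 1)
  'u' -> vowel phoneme (phonemes so far: 2)
  'o' -> vowel phoneme (phonemes so far: 3)
Total phonemes: 3

3


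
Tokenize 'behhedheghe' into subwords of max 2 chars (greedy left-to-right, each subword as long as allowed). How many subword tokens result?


'behhedheghe' has 11 characters.
Chunking with max size 2:
  Chunk 1: 'be' (positions 0-1)
  Chunk 2: 'hh' (positions 2-3)
  Chunk 3: 'ed' (positions 4-5)
  Chunk 4: 'he' (positions 6-7)
  Chunk 5: 'gh' (positions 8-9)
  Chunk 6: 'e' (positions 10-10)
Total chunks: ceil(11 / 2) = 6

6


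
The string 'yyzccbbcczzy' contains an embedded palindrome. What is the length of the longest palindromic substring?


Scanning 'yyzccbbcczzy' for palindromic substrings.
Substring at positions 2-9: 'zccbbccz'.
Check: reverse('zccbbccz') = 'zccbbccz' -> palindrome confirmed.
Neighbouring characters ('y' / 'z') break symmetry, so it cannot extend further.
No longer palindromic substring exists; longest length = 8

8


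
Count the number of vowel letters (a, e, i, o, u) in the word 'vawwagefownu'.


Scanning each character of 'vawwagefownu':
  Position 1: 'v' -> consonant (running count: 0)
  Position 2: 'a' -> vowel (running count: 1)
  Position 3: 'w' -> consonant (running count: 1)
  Position 4: 'w' -> consonant (running count: 1)
  Position 5: 'a' -> vowel (running count: 2)
  Position 6: 'g' -> consonant (running count: 2)
  Position 7: 'e' -> vowel (running count: 3)
  Position 8: 'f' -> consonant (running count: 3)
  Position 9: 'o' -> vowel (running count: 4)
  Position 10: 'w' -> consonant (running count: 4)
  Position 11: 'n' -> consonant (running count: 4)
  Position 12: 'u' -> vowel (running count: 5)
Total vowels: 5

5


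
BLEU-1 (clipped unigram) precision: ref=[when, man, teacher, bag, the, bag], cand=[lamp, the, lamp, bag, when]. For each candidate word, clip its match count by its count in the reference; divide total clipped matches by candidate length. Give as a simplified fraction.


Reference word counts: {'bag': 2, 'man': 1, 'teacher': 1, 'the': 1, 'when': 1}
Checking each candidate word (with clipping):
  'lamp' -> not in reference -> no match (matches: 0)
  'the' -> in reference (ref count 1, used 1/1) -> match (matches: 1)
  'lamp' -> not in reference -> no match (matches: 1)
  'bag' -> in reference (ref count 2, used 1/2) -> match (matches: 2)
  'when' -> in reference (ref count 1, used 1/1) -> match (matches: 3)
Clipped matches: 3, Candidate length: 5
Precision = 3/5

3/5


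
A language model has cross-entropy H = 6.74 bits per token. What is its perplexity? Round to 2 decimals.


Perplexity formula: PP = 2^H
H = 6.74
PP = 2^6.74
Decompose: 2^6.74 = 2^6 * 2^0.74
2^6 = 64, 2^0.74 ~ 1.6701758
PP ~ 64 * 1.6701758 = 106.8912512
Rounded to 2 decimals: 106.89

106.89


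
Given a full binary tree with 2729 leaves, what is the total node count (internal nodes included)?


Leaf nodes (terminals): 2729
Internal nodes = n - 1 = 2729 - 1 = 2728
Total = leaves + internal = 2729 + 2728 = 5457

5457


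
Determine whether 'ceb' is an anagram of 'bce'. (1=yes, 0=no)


Sort characters of 'ceb': 'bce'
Sort characters of 'bce': 'bce'
Sorted forms match -> they ARE anagrams
Result: 1

1


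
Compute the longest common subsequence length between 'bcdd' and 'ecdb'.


DP table for LCS of 'bcdd' and 'ecdb':
       e  c  d  b
    0  0  0  0  0
  b 0  0  0  0  1
  c 0  0  1  1  1
  d 0  0  1  2  2
  d 0  0  1  2  2
LCS: 'cd'
LCS length = 2

2


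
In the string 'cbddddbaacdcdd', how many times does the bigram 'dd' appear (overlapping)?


Scanning 'cbddddbaacdcdd' for bigram 'dd':
  Position 0: 'cb' -> no
  Position 1: 'bd' -> no
  Position 2: 'dd' -> MATCH
  Position 3: 'dd' -> MATCH
  Position 4: 'dd' -> MATCH
  Position 5: 'db' -> no
  Position 6: 'ba' -> no
  Position 7: 'aa' -> no
  Position 8: 'ac' -> no
  Position 9: 'cd' -> no
  Position 10: 'dc' -> no
  Position 11: 'cd' -> no
  Position 12: 'dd' -> MATCH
Total matches: 4

4


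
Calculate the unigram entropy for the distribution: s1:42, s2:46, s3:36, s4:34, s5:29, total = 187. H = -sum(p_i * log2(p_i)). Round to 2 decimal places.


Computing entropy H = -sum(p_i * log2(p_i)):
  s1: p = 42/187 = 0.2246, -p*log2(p) = 0.4839
  s2: p = 46/187 = 0.2460, -p*log2(p) = 0.4977
  s3: p = 36/187 = 0.1925, -p*log2(p) = 0.4576
  s4: p = 34/187 = 0.1818, -p*log2(p) = 0.4472
  s5: p = 29/187 = 0.1551, -p*log2(p) = 0.4170
H = sum of terms = 2.3034
Rounded to 2 decimals: 2.30

2.30


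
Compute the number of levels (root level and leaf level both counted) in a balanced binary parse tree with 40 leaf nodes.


In a balanced binary tree with n leaves the deepest leaf is ceil(log2(n)) edges below the root,
so counting node levels inclusive of root and leaves gives ceil(log2(n)) + 1 levels.
log2(40) = 5.3219
ceil(5.3219) = 6
levels = 6 + 1 = 7

7


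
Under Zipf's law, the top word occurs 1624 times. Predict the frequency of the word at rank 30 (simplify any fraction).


Zipf's law: freq(rank) = f1 / rank
f1 = 1624, rank = 30
freq = 1624 / 30
GCD(1624, 30) = 2
Simplified: 812/15

812/15


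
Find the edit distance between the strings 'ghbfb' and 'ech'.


Building DP table for s1='ghbfb' (len 5) and s2='ech' (len 3):
       e  c  h
    0  1  2  3
  g 1  1  2  3
  h 2  2  2  2
  b 3  3  3  3
  f 4  4  4  4
  b 5  5  5  5
Edit distance = dp[5][3] = 5

5


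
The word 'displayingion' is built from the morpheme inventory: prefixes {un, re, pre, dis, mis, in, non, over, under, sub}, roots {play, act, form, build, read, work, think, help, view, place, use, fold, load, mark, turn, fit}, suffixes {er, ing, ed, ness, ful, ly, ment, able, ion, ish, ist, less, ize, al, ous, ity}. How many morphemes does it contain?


Segmenting 'displayingion' against the inventory:
  'dis' -> prefix (morpheme 1)
  'play' -> root (morpheme 2)
  'ing' -> suffix (morpheme 3)
  'ion' -> suffix (morpheme 4)
Total morphemes: 4

4


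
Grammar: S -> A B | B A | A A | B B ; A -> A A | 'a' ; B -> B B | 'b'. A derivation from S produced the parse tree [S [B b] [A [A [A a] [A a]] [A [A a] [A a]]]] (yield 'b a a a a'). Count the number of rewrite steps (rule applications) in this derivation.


Every bracketed nonterminal node [X ...] in the tree is produced by exactly one rule application.
Reading the tree off as a leftmost derivation:
  Step 1: S  =>  B A   (applied S -> B A)
  Step 2: B A  =>  b A   (applied B -> b)
  Step 3: b A  =>  b A A   (applied A -> A A)
  Step 4: b A A  =>  b A A A   (applied A -> A A)
  Step 5: b A A A  =>  b a A A   (applied A -> a)
  Step 6: b a A A  =>  b a a A   (applied A -> a)
  Step 7: b a a A  =>  b a a A A   (applied A -> A A)
  Step 8: b a a A A  =>  b a a a A   (applied A -> a)
  Step 9: b a a a A  =>  b a a a a   (applied A -> a)
Final yield: b a a a a
Total rewrite steps: 9

9


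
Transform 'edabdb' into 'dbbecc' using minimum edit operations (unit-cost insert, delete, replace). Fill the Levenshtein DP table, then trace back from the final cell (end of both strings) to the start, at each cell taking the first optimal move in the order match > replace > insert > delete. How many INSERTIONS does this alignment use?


Edit distance = 5. Backtracking from cell (6, 6) with preference match > replace > insert > delete,
then listing the resulting alignment 'edabdb' -> 'dbbecc' left to right:
  Step 1: delete 'e'
  Step 2: keep 'd'
  Step 3: replace a->b
  Step 4: keep 'b'
  Step 5: insert 'e' [insertion #1]
  Step 6: replace d->c
  Step 7: replace b->c
Total insertions: 1

1


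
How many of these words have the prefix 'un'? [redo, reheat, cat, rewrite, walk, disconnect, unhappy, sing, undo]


Checking each word for prefix 'un':
  'redo' -> no (count: 0)
  'reheat' -> no (count: 0)
  'cat' -> no (count: 0)
  'rewrite' -> no (count: 0)
  'walk' -> no (count: 0)
  'disconnect' -> no (count: 0)
  'unhappy' -> YES, starts with 'un' (count: 1)
  'sing' -> no (count: 1)
  'undo' -> YES, starts with 'un' (count: 2)
Total with prefix 'un': 2

2


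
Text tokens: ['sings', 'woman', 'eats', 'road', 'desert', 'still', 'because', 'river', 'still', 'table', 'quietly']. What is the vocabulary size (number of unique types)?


Listing all tokens and tracking unique types:
  Token 1: 'sings' -> NEW (unique so far: 1)
  Token 2: 'woman' -> NEW (unique so far: 2)
  Token 3: 'eats' -> NEW (unique so far: 3)
  Token 4: 'road' -> NEW (unique so far: 4)
  Token 5: 'desert' -> NEW (unique so far: 5)
  Token 6: 'still' -> NEW (unique so far: 6)
  Token 7: 'because' -> NEW (unique so far: 7)
  Token 8: 'river' -> NEW (unique so far: 8)
  Token 9: 'still' -> duplicate (unique so far: 8)
  Token 10: 'table' -> NEW (unique so far: 9)
  Token 11: 'quietly' -> NEW (unique so far: 10)
Unique types: ('because', 'desert', 'eats', 'quietly', 'river', 'road', 'sings', 'still', 'table', 'woman')
Vocabulary size: 10

10


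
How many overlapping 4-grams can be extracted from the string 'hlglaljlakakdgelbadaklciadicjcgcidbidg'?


String 'hlglaljlakakdgelbadaklciadicjcgcidbidg' has length L = 38.
Number of overlapping n-grams = L - n + 1
Substituting: 38 - 4 + 1 = 35

35


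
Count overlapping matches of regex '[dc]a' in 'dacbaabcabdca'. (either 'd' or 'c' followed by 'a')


Pattern: [dc]a means either 'd' or 'c' followed by 'a'.
Scanning 'dacbaabcabdca' position-by-position:
  Pos 0: window 'da' -> MATCH
  Pos 1: window 'ac' -> no
  Pos 2: window 'cb' -> no
  Pos 3: window 'ba' -> no
  Pos 4: window 'aa' -> no
  Pos 5: window 'ab' -> no
  Pos 6: window 'bc' -> no
  Pos 7: window 'ca' -> MATCH
  Pos 8: window 'ab' -> no
  Pos 9: window 'bd' -> no
  Pos 10: window 'dc' -> no
  Pos 11: window 'ca' -> MATCH
  Pos 12: window 'a' -> no
Total matches: 3

3


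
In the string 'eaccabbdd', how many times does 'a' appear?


Scanning 'eaccabbdd' for 'a':
  Position 1: 'a' -> MATCH (count: 1)
  Position 4: 'a' -> MATCH (count: 2)
Total occurrences of 'a': 2

2


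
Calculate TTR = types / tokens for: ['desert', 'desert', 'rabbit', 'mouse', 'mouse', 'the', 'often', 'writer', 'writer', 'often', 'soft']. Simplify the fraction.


Tokens: 11
Unique types: ('desert', 'mouse', 'often', 'rabbit', 'soft', 'the', 'writer') = 7
TTR = 7/11
Already in lowest terms.

7/11


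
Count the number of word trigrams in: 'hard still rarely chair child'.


Word trigrams from [5] words:
  Trigram 1: (hard still rarely)
  Trigram 2: (still rarely chair)
  Trigram 3: (rarely chair child)
Total word trigrams: 5 - 2 = 3

3


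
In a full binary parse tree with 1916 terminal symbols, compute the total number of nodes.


Leaf nodes (terminals): 1916
Internal nodes = n - 1 = 1916 - 1 = 1915
Total = leaves + internal = 1916 + 1915 = 3831

3831


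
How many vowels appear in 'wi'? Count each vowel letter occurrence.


Scanning each character of 'wi':
  Position 1: 'w' -> consonant (running count: 0)
  Position 2: 'i' -> vowel (running count: 1)
Total vowels: 1

1


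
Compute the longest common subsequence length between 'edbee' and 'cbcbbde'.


DP table for LCS of 'edbee' and 'cbcbbde':
       c  b  c  b  b  d  e
    0  0  0  0  0  0  0  0
  e 0  0  0  0  0  0  0  1
  d 0  0  0  0  0  0  1  1
  b 0  0  1  1  1  1  1  1
  e 0  0  1  1  1  1  1  2
  e 0  0  1  1  1  1  1  2
LCS: 'de'
LCS length = 2

2


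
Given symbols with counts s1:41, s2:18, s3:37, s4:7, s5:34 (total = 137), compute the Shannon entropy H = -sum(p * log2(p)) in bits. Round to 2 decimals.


Computing entropy H = -sum(p_i * log2(p_i)):
  s1: p = 41/137 = 0.2993, -p*log2(p) = 0.5209
  s2: p = 18/137 = 0.1314, -p*log2(p) = 0.3847
  s3: p = 37/137 = 0.2701, -p*log2(p) = 0.5101
  s4: p = 7/137 = 0.0511, -p*log2(p) = 0.2192
  s5: p = 34/137 = 0.2482, -p*log2(p) = 0.4990
H = sum of terms = 2.1339
Rounded to 2 decimals: 2.13

2.13


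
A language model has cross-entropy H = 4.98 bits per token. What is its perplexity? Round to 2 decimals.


Perplexity formula: PP = 2^H
H = 4.98
PP = 2^4.98
Decompose: 2^4.98 = 2^4 * 2^0.98
2^4 = 16, 2^0.98 ~ 1.9724654
PP ~ 16 * 1.9724654 = 31.5594464
Rounded to 2 decimals: 31.56

31.56


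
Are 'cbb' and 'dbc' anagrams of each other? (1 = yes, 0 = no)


Sort characters of 'cbb': 'bbc'
Sort characters of 'dbc': 'bcd'
Sorted forms differ -> they are NOT anagrams
Result: 0

0


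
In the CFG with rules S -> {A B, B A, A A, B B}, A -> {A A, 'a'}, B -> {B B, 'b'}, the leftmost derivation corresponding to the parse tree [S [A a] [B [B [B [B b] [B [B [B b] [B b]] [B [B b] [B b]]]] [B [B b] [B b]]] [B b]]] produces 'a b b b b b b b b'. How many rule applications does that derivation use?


Every bracketed nonterminal node [X ...] in the tree is produced by exactly one rule application.
Reading the tree off as a leftmost derivation:
  Step 1: S  =>  A B   (applied S -> A B)
  Step 2: A B  =>  a B   (applied A -> a)
  Step 3: a B  =>  a B B   (applied B -> B B)
  Step 4: a B B  =>  a B B B   (applied B -> B B)
  Step 5: a B B B  =>  a B B B B   (applied B -> B B)
  Step 6: a B B B B  =>  a b B B B   (applied B -> b)
  Step 7: a b B B B  =>  a b B B B B   (applied B -> B B)
  Step 8: a b B B B B  =>  a b B B B B B   (applied B -> B B)
  Step 9: a b B B B B B  =>  a b b B B B B   (applied B -> b)
  Step 10: a b b B B B B  =>  a b b b B B B   (applied B -> b)
  Step 11: a b b b B B B  =>  a b b b B B B B   (applied B -> B B)
  Step 12: a b b b B B B B  =>  a b b b b B B B   (applied B -> b)
  Step 13: a b b b b B B B  =>  a b b b b b B B   (applied B -> b)
  Step 14: a b b b b b B B  =>  a b b b b b B B B   (applied B -> B B)
  Step 15: a b b b b b B B B  =>  a b b b b b b B B   (applied B -> b)
  Step 16: a b b b b b b B B  =>  a b b b b b b b B   (applied B -> b)
  Step 17: a b b b b b b b B  =>  a b b b b b b b b   (applied B -> b)
Final yield: a b b b b b b b b
Total rewrite steps: 17

17


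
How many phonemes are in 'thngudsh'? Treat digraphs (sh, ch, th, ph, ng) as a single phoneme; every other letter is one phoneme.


Parsing 'thngudsh' greedily, digraphs first:
  'th' -> digraph (1 consonant phoneme) (phonemes so far: 1)
  'ng' -> digraph (1 consonant phoneme) (phonemes so far: 2)
  'u' -> vowel phoneme (phonemes so far: 3)
  'd' -> consonant phoneme (phonemes so far: 4)
  'sh' -> digraph (1 consonant phoneme) (phonemes so far: 5)
Total phonemes: 5

5


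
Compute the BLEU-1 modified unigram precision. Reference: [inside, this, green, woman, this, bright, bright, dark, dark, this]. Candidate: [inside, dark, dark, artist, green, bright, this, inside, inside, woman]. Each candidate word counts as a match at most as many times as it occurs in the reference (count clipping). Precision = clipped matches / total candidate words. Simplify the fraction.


Reference word counts: {'bright': 2, 'dark': 2, 'green': 1, 'inside': 1, 'this': 3, 'woman': 1}
Checking each candidate word (with clipping):
  'inside' -> in reference (ref count 1, used 1/1) -> match (matches: 1)
  'dark' -> in reference (ref count 2, used 1/2) -> match (matches: 2)
  'dark' -> in reference (ref count 2, used 2/2) -> match (matches: 3)
  'artist' -> not in reference -> no match (matches: 3)
  'green' -> in reference (ref count 1, used 1/1) -> match (matches: 4)
  'bright' -> in reference (ref count 2, used 1/2) -> match (matches: 5)
  'this' -> in reference (ref count 3, used 1/3) -> match (matches: 6)
  'inside' -> ref count 1 already used up (1/1) -> clipped, no match (matches: 6)
  'inside' -> ref count 1 already used up (1/1) -> clipped, no match (matches: 6)
  'woman' -> in reference (ref count 1, used 1/1) -> match (matches: 7)
Clipped matches: 7, Candidate length: 10
Precision = 7/10

7/10


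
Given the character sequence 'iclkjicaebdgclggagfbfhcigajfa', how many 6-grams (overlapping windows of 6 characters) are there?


String 'iclkjicaebdgclggagfbfhcigajfa' has length L = 29.
Number of overlapping n-grams = L - n + 1
Substituting: 29 - 6 + 1 = 24

24


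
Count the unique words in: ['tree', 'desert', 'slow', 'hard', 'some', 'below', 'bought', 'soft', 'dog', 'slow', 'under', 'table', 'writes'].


Listing all tokens and tracking unique types:
  Token 1: 'tree' -> NEW (unique so far: 1)
  Token 2: 'desert' -> NEW (unique so far: 2)
  Token 3: 'slow' -> NEW (unique so far: 3)
  Token 4: 'hard' -> NEW (unique so far: 4)
  Token 5: 'some' -> NEW (unique so far: 5)
  Token 6: 'below' -> NEW (unique so far: 6)
  Token 7: 'bought' -> NEW (unique so far: 7)
  Token 8: 'soft' -> NEW (unique so far: 8)
  Token 9: 'dog' -> NEW (unique so far: 9)
  Token 10: 'slow' -> duplicate (unique so far: 9)
  Token 11: 'under' -> NEW (unique so far: 10)
  Token 12: 'table' -> NEW (unique so far: 11)
  Token 13: 'writes' -> NEW (unique so far: 12)
Unique types: ('below', 'bought', 'desert', 'dog', 'hard', 'slow', 'soft', 'some', 'table', 'tree', 'under', 'writes')
Vocabulary size: 12

12


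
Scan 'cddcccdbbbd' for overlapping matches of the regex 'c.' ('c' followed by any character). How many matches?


Pattern: c. means 'c' followed by any character.
Scanning 'cddcccdbbbd' position-by-position:
  Pos 0: window 'cd' -> MATCH
  Pos 1: window 'dd' -> no
  Pos 2: window 'dc' -> no
  Pos 3: window 'cc' -> MATCH
  Pos 4: window 'cc' -> MATCH
  Pos 5: window 'cd' -> MATCH
  Pos 6: window 'db' -> no
  Pos 7: window 'bb' -> no
  Pos 8: window 'bb' -> no
  Pos 9: window 'bd' -> no
  Pos 10: window 'd' -> no
Total matches: 4

4


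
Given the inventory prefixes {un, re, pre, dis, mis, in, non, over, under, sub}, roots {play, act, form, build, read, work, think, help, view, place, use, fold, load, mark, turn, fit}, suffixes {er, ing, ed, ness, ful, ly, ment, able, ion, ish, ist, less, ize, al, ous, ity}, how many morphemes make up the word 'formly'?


Segmenting 'formly' against the inventory:
  'form' -> root (morpheme 1)
  'ly' -> suffix (morpheme 2)
Total morphemes: 2

2


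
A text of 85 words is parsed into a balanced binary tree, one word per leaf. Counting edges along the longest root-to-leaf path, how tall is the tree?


In a balanced binary tree with n leaves the deepest leaf is ceil(log2(n)) edges below the root.
log2(85) = 6.4094
ceil(6.4094) = 7
height (edges) = 7

7


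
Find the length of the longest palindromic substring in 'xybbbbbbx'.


Scanning 'xybbbbbbx' for palindromic substrings.
Substring at positions 2-7: 'bbbbbb'.
Check: reverse('bbbbbb') = 'bbbbbb' -> palindrome confirmed.
Neighbouring characters ('y' / 'x') break symmetry, so it cannot extend further.
No longer palindromic substring exists; longest length = 6

6


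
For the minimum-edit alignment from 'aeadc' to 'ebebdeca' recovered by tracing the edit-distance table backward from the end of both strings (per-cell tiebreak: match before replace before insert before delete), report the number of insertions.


Edit distance = 5. Backtracking from cell (5, 8) with preference match > replace > insert > delete,
then listing the resulting alignment 'aeadc' -> 'ebebdeca' left to right:
  Step 1: insert 'e' [insertion #1]
  Step 2: replace a->b
  Step 3: keep 'e'
  Step 4: replace a->b
  Step 5: keep 'd'
  Step 6: insert 'e' [insertion #2]
  Step 7: keep 'c'
  Step 8: insert 'a' [insertion #3]
Total insertions: 3

3
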